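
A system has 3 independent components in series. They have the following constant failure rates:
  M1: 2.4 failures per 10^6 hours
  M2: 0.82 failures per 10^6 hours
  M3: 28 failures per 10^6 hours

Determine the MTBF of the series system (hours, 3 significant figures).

32000

Series of exponential components: λ_sys = Σ λ_i
λ_sys = 0.0000024 + 0.00000082 + 0.000028 = 3.1220e-05 /h
MTBF = 1 / λ_sys = 32000 h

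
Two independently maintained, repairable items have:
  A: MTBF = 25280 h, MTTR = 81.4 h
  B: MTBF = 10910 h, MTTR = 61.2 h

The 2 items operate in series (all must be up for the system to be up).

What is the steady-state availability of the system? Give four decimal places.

A(A) = MTBF/(MTBF+MTTR) = 25280/(25280+81.4) = 0.996790
A(B) = MTBF/(MTBF+MTTR) = 10910/(10910+61.2) = 0.994422
Series availability: 0.996790 × 0.994422 = 0.9912

0.9912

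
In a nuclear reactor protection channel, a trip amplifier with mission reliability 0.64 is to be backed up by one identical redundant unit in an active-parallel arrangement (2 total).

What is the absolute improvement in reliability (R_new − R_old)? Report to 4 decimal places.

0.2304

R_before = 0.64
R_after = 1 − (1 − 0.64)^2 = 0.8704
ΔR = 0.8704 − 0.64 = 0.2304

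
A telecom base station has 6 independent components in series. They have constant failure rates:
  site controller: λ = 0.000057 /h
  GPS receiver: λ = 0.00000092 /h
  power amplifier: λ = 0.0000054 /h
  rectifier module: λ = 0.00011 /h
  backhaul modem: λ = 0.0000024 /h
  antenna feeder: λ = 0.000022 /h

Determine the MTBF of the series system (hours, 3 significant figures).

5060

Series of exponential components: λ_sys = Σ λ_i
λ_sys = 0.000057 + 0.00000092 + 0.0000054 + 0.00011 + 0.0000024 + 0.000022 = 1.9772e-04 /h
MTBF = 1 / λ_sys = 5060 h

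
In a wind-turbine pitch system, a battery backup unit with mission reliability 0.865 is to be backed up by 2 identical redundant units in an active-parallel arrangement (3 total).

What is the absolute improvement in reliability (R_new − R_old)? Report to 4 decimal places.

R_before = 0.865
R_after = 1 − (1 − 0.865)^3 = 0.9975
ΔR = 0.9975 − 0.865 = 0.1325

0.1325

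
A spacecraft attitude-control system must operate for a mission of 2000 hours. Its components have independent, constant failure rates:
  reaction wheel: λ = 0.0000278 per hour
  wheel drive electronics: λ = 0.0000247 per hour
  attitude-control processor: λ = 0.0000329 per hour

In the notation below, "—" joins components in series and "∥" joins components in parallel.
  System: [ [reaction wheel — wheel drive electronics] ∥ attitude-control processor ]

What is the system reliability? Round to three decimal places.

0.994

R(reaction wheel) = exp(−0.0000278 × 2000) = 0.94592
R(wheel drive electronics) = exp(−0.0000247 × 2000) = 0.95180
R(attitude-control processor) = exp(−0.0000329 × 2000) = 0.93632
Series (reaction wheel and wheel drive electronics): 0.94592 × 0.95180 = 0.90033
Parallel ([0.90033] and attitude-control processor): 1 − (1 − 0.90033)(1 − 0.93632) = 0.994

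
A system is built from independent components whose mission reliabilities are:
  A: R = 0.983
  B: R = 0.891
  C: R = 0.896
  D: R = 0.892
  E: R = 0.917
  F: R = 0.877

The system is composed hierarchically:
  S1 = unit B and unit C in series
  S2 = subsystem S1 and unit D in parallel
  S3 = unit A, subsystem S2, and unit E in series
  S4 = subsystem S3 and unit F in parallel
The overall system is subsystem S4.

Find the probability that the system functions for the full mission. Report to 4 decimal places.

Series (B and C): 0.891000 × 0.896000 = 0.798336
Parallel ([0.798336] and D): 1 − (1 − 0.798336)(1 − 0.892000) = 0.978220
Series (A, [0.978220], and E): 0.983000 × 0.978220 × 0.917000 = 0.881778
Parallel ([0.881778] and F): 1 − (1 − 0.881778)(1 − 0.877000) = 0.9855

0.9855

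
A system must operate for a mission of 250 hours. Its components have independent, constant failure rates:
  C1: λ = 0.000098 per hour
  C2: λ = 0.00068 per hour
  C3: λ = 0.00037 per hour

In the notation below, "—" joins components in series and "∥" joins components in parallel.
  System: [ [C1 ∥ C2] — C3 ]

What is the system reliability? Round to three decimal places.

0.908

R(C1) = exp(−0.000098 × 250) = 0.97580
R(C2) = exp(−0.00068 × 250) = 0.84366
R(C3) = exp(−0.00037 × 250) = 0.91165
Parallel (C1 and C2): 1 − (1 − 0.97580)(1 − 0.84366) = 0.99622
Series ([0.99622] and C3): 0.99622 × 0.91165 = 0.908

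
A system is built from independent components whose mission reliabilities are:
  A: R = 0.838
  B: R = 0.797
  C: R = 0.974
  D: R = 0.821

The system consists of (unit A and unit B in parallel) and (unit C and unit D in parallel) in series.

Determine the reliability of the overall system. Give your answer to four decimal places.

Parallel (A and B): 1 − (1 − 0.838000)(1 − 0.797000) = 0.967114
Parallel (C and D): 1 − (1 − 0.974000)(1 − 0.821000) = 0.995346
Series ([0.967114] and [0.995346]): 0.967114 × 0.995346 = 0.9626

0.9626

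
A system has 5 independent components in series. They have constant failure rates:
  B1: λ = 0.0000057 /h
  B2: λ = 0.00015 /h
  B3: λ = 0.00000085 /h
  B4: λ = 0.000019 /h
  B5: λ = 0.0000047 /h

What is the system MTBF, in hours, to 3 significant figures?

Series of exponential components: λ_sys = Σ λ_i
λ_sys = 0.0000057 + 0.00015 + 0.00000085 + 0.000019 + 0.0000047 = 1.8025e-04 /h
MTBF = 1 / λ_sys = 5550 h

5550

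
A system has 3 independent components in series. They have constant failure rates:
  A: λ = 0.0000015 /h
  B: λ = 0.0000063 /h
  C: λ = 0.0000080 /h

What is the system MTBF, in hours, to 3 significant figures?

63300

Series of exponential components: λ_sys = Σ λ_i
λ_sys = 0.0000015 + 0.0000063 + 0.0000080 = 1.5800e-05 /h
MTBF = 1 / λ_sys = 63300 h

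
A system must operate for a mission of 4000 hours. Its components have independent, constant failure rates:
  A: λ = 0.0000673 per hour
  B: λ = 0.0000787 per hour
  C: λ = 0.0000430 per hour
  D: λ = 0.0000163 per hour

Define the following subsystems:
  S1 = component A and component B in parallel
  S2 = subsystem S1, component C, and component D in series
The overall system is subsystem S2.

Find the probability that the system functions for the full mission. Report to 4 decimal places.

0.7386

R(A) = exp(−0.0000673 × 4000) = 0.763990
R(B) = exp(−0.0000787 × 4000) = 0.729935
R(C) = exp(−0.0000430 × 4000) = 0.841979
R(D) = exp(−0.0000163 × 4000) = 0.936880
Parallel (A and B): 1 − (1 − 0.763990)(1 − 0.729935) = 0.936262
Series ([0.936262], C, and D): 0.936262 × 0.841979 × 0.936880 = 0.7386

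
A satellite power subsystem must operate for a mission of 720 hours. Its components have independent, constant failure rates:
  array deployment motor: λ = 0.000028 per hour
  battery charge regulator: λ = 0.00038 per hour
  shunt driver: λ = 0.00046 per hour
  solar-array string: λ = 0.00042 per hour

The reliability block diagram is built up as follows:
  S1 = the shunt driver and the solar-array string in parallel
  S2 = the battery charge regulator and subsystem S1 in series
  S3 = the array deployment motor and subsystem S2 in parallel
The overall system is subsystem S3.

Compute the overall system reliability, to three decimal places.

R(array deployment motor) = exp(−0.000028 × 720) = 0.98004
R(battery charge regulator) = exp(−0.00038 × 720) = 0.76064
R(shunt driver) = exp(−0.00046 × 720) = 0.71806
R(solar-array string) = exp(−0.00042 × 720) = 0.73904
Parallel (shunt driver and solar-array string): 1 − (1 − 0.71806)(1 − 0.73904) = 0.92642
Series (battery charge regulator and [0.92642]): 0.76064 × 0.92642 = 0.70467
Parallel (array deployment motor and [0.70467]): 1 − (1 − 0.98004)(1 − 0.70467) = 0.994

0.994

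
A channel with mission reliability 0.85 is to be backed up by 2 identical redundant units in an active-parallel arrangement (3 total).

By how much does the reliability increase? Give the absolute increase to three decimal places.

0.147

R_before = 0.85
R_after = 1 − (1 − 0.85)^3 = 0.997
ΔR = 0.997 − 0.85 = 0.147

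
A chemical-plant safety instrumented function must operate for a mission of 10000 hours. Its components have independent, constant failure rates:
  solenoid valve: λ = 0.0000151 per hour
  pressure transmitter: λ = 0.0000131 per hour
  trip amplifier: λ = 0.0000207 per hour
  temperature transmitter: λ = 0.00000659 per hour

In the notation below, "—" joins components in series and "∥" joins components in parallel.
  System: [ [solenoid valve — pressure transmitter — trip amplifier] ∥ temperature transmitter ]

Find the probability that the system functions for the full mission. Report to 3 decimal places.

R(solenoid valve) = exp(−0.0000151 × 10000) = 0.85985
R(pressure transmitter) = exp(−0.0000131 × 10000) = 0.87722
R(trip amplifier) = exp(−0.0000207 × 10000) = 0.81302
R(temperature transmitter) = exp(−0.00000659 × 10000) = 0.93622
Series (solenoid valve, pressure transmitter, and trip amplifier): 0.85985 × 0.87722 × 0.81302 = 0.61324
Parallel ([0.61324] and temperature transmitter): 1 − (1 − 0.61324)(1 − 0.93622) = 0.975

0.975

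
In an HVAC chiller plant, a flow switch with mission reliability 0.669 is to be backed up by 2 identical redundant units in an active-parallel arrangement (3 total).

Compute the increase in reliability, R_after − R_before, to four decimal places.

R_before = 0.669
R_after = 1 − (1 − 0.669)^3 = 0.9637
ΔR = 0.9637 − 0.669 = 0.2947

0.2947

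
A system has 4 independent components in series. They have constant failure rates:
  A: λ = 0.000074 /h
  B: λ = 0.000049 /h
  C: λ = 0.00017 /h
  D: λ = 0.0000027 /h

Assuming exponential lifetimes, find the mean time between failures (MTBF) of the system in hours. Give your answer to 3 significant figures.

3380

Series of exponential components: λ_sys = Σ λ_i
λ_sys = 0.000074 + 0.000049 + 0.00017 + 0.0000027 = 2.9570e-04 /h
MTBF = 1 / λ_sys = 3380 h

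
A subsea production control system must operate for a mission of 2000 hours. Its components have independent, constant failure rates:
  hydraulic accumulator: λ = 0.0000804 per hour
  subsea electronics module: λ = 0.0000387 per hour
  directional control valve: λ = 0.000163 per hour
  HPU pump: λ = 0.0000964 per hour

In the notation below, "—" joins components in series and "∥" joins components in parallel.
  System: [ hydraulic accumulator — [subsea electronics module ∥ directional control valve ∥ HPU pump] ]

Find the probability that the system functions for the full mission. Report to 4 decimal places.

0.8484

R(hydraulic accumulator) = exp(−0.0000804 × 2000) = 0.851462
R(subsea electronics module) = exp(−0.0000387 × 2000) = 0.925520
R(directional control valve) = exp(−0.000163 × 2000) = 0.721805
R(HPU pump) = exp(−0.0000964 × 2000) = 0.824647
Parallel (subsea electronics module, directional control valve, and HPU pump): 1 − (1 − 0.925520)(1 − 0.721805)(1 − 0.824647) = 0.996367
Series (hydraulic accumulator and [0.996367]): 0.851462 × 0.996367 = 0.8484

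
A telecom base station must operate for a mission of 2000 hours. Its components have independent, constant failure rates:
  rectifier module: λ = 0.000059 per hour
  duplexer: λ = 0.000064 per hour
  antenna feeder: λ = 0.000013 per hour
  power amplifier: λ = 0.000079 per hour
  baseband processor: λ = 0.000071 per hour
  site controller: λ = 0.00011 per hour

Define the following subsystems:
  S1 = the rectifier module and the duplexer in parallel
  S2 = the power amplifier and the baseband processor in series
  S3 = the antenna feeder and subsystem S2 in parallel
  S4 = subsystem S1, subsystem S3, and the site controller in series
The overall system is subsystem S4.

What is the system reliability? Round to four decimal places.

R(rectifier module) = exp(−0.000059 × 2000) = 0.888696
R(duplexer) = exp(−0.000064 × 2000) = 0.879853
R(antenna feeder) = exp(−0.000013 × 2000) = 0.974335
R(power amplifier) = exp(−0.000079 × 2000) = 0.853850
R(baseband processor) = exp(−0.000071 × 2000) = 0.867621
R(site controller) = exp(−0.00011 × 2000) = 0.802519
Parallel (rectifier module and duplexer): 1 − (1 − 0.888696)(1 − 0.879853) = 0.986627
Series (power amplifier and baseband processor): 0.853850 × 0.867621 = 0.740818
Parallel (antenna feeder and [0.740818]): 1 − (1 − 0.974335)(1 − 0.740818) = 0.993348
Series ([0.986627], [0.993348], and site controller): 0.986627 × 0.993348 × 0.802519 = 0.7865

0.7865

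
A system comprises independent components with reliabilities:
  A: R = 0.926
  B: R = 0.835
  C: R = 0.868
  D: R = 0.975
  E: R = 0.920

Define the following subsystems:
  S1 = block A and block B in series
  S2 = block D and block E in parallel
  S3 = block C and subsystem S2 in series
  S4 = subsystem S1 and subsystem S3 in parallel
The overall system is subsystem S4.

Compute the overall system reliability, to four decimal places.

Series (A and B): 0.926000 × 0.835000 = 0.773210
Parallel (D and E): 1 − (1 − 0.975000)(1 − 0.920000) = 0.998000
Series (C and [0.998000]): 0.868000 × 0.998000 = 0.866264
Parallel ([0.773210] and [0.866264]): 1 − (1 − 0.773210)(1 − 0.866264) = 0.9697

0.9697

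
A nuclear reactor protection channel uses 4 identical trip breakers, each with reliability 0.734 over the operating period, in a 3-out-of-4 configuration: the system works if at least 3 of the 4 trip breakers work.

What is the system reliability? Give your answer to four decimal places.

0.7110

R = Σ_{i=3}^{4} C(4,i) p^i (1−p)^{4−i} with p = 0.734
C(4,3)·0.734^3·0.266^1 = 0.420756
C(4,4)·0.734^4·0.266^0 = 0.290258
Sum = 0.7110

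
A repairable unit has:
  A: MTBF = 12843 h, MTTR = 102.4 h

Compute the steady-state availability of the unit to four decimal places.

0.9921

A(A) = MTBF/(MTBF+MTTR) = 12843/(12843+102.4) = 0.9921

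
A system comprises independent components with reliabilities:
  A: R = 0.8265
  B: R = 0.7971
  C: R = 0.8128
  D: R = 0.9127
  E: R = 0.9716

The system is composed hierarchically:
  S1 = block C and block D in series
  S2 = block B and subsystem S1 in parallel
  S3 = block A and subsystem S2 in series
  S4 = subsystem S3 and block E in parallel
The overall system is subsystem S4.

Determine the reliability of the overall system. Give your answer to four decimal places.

0.9938

Series (C and D): 0.812800 × 0.912700 = 0.741843
Parallel (B and [0.741843]): 1 − (1 − 0.797100)(1 − 0.741843) = 0.947620
Series (A and [0.947620]): 0.826500 × 0.947620 = 0.783208
Parallel ([0.783208] and E): 1 − (1 − 0.783208)(1 − 0.971600) = 0.9938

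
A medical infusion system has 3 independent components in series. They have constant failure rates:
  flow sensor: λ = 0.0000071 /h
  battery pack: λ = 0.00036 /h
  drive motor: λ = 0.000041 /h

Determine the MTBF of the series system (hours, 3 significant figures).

2450

Series of exponential components: λ_sys = Σ λ_i
λ_sys = 0.0000071 + 0.00036 + 0.000041 = 4.0810e-04 /h
MTBF = 1 / λ_sys = 2450 h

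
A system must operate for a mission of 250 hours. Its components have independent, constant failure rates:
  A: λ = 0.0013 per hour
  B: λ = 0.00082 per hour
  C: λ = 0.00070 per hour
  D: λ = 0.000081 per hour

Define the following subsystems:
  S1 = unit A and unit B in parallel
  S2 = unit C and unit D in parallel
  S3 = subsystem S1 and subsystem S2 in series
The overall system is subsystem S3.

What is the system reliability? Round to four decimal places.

R(A) = exp(−0.0013 × 250) = 0.722527
R(B) = exp(−0.00082 × 250) = 0.814647
R(C) = exp(−0.00070 × 250) = 0.839457
R(D) = exp(−0.000081 × 250) = 0.979954
Parallel (A and B): 1 − (1 − 0.722527)(1 − 0.814647) = 0.948570
Parallel (C and D): 1 − (1 − 0.839457)(1 − 0.979954) = 0.996782
Series ([0.948570] and [0.996782]): 0.948570 × 0.996782 = 0.9455

0.9455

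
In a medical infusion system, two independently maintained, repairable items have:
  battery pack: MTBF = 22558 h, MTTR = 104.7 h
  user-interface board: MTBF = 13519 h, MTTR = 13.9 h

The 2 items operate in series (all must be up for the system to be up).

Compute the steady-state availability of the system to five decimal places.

0.99436

A(battery pack) = MTBF/(MTBF+MTTR) = 22558/(22558+104.7) = 0.995380
A(user-interface board) = MTBF/(MTBF+MTTR) = 13519/(13519+13.9) = 0.998973
Series availability: 0.995380 × 0.998973 = 0.99436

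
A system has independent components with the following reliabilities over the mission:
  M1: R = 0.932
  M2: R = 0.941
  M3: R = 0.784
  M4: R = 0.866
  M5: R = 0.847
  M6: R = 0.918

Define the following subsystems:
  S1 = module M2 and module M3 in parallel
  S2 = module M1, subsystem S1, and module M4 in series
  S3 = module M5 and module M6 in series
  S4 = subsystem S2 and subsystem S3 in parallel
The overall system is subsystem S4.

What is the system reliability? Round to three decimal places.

Parallel (M2 and M3): 1 − (1 − 0.94100)(1 − 0.78400) = 0.98726
Series (M1, [0.98726], and M4): 0.93200 × 0.98726 × 0.86600 = 0.79683
Series (M5 and M6): 0.84700 × 0.91800 = 0.77755
Parallel ([0.79683] and [0.77755]): 1 − (1 − 0.79683)(1 − 0.77755) = 0.955

0.955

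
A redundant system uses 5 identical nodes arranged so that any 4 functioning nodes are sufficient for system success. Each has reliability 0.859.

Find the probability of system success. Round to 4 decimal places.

R = Σ_{i=4}^{5} C(5,i) p^i (1−p)^{5−i} with p = 0.859
C(5,4)·0.859^4·0.141^1 = 0.383850
C(5,5)·0.859^5·0.141^0 = 0.467698
Sum = 0.8515

0.8515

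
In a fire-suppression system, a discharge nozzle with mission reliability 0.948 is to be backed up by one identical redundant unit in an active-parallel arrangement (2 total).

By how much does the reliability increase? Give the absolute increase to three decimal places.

0.049

R_before = 0.948
R_after = 1 − (1 − 0.948)^2 = 0.997
ΔR = 0.997 − 0.948 = 0.049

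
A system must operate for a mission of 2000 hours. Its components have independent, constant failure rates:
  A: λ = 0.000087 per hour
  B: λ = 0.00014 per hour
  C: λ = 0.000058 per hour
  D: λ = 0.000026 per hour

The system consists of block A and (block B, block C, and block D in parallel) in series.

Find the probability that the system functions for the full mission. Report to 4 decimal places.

R(A) = exp(−0.000087 × 2000) = 0.840297
R(B) = exp(−0.00014 × 2000) = 0.755784
R(C) = exp(−0.000058 × 2000) = 0.890475
R(D) = exp(−0.000026 × 2000) = 0.949329
Parallel (B, C, and D): 1 − (1 − 0.755784)(1 − 0.890475)(1 − 0.949329) = 0.998645
Series (A and [0.998645]): 0.840297 × 0.998645 = 0.8392

0.8392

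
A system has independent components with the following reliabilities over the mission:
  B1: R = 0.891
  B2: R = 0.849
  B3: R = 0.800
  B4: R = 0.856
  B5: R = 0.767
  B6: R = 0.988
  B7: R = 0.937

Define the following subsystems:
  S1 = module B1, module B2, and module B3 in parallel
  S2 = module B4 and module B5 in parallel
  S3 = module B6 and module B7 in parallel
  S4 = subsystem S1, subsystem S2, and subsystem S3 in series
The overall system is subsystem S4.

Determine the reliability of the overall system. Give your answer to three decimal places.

0.963

Parallel (B1, B2, and B3): 1 − (1 − 0.89100)(1 − 0.84900)(1 − 0.80000) = 0.99671
Parallel (B4 and B5): 1 − (1 − 0.85600)(1 − 0.76700) = 0.96645
Parallel (B6 and B7): 1 − (1 − 0.98800)(1 − 0.93700) = 0.99924
Series ([0.99671], [0.96645], and [0.99924]): 0.99671 × 0.96645 × 0.99924 = 0.963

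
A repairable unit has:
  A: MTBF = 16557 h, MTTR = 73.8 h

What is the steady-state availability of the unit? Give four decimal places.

A(A) = MTBF/(MTBF+MTTR) = 16557/(16557+73.8) = 0.9956

0.9956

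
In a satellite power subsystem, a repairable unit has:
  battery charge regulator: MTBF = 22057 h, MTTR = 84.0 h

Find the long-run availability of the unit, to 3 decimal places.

A(battery charge regulator) = MTBF/(MTBF+MTTR) = 22057/(22057+84.0) = 0.996

0.996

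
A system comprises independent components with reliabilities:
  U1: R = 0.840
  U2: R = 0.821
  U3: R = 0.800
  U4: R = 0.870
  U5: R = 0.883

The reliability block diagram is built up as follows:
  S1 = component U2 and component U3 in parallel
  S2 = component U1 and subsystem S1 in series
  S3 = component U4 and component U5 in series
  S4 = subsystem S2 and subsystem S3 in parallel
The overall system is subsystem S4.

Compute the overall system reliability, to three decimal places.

0.956

Parallel (U2 and U3): 1 − (1 − 0.82100)(1 − 0.80000) = 0.96420
Series (U1 and [0.96420]): 0.84000 × 0.96420 = 0.80993
Series (U4 and U5): 0.87000 × 0.88300 = 0.76821
Parallel ([0.80993] and [0.76821]): 1 − (1 − 0.80993)(1 − 0.76821) = 0.956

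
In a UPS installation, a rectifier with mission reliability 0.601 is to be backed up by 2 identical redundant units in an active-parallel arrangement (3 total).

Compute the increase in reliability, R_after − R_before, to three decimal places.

0.335

R_before = 0.601
R_after = 1 − (1 − 0.601)^3 = 0.936
ΔR = 0.936 − 0.601 = 0.335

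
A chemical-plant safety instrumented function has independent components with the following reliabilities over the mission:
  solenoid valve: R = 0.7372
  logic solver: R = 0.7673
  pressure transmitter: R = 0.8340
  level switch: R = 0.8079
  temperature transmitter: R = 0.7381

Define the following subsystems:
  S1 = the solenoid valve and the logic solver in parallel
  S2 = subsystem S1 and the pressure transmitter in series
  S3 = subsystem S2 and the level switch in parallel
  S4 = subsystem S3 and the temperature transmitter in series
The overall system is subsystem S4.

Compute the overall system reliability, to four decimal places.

Parallel (solenoid valve and logic solver): 1 − (1 − 0.737200)(1 − 0.767300) = 0.938846
Series ([0.938846] and pressure transmitter): 0.938846 × 0.834000 = 0.782998
Parallel ([0.782998] and level switch): 1 − (1 − 0.782998)(1 − 0.807900) = 0.958314
Series ([0.958314] and temperature transmitter): 0.958314 × 0.738100 = 0.7073

0.7073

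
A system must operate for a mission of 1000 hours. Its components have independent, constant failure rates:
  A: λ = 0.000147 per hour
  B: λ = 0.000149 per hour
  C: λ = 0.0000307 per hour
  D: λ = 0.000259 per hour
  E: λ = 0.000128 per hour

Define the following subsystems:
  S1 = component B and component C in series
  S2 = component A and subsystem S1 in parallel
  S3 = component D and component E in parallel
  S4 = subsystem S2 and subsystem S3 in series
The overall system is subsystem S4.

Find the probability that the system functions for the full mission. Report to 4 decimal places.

R(A) = exp(−0.000147 × 1000) = 0.863294
R(B) = exp(−0.000149 × 1000) = 0.861569
R(C) = exp(−0.0000307 × 1000) = 0.969766
R(D) = exp(−0.000259 × 1000) = 0.771823
R(E) = exp(−0.000128 × 1000) = 0.879853
Series (B and C): 0.861569 × 0.969766 = 0.835520
Parallel (A and [0.835520]): 1 − (1 − 0.863294)(1 − 0.835520) = 0.977515
Parallel (D and E): 1 − (1 − 0.771823)(1 − 0.879853) = 0.972585
Series ([0.977515] and [0.972585]): 0.977515 × 0.972585 = 0.9507

0.9507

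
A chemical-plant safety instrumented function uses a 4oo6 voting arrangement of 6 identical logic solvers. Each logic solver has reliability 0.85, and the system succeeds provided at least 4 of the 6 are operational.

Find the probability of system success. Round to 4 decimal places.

R = Σ_{i=4}^{6} C(6,i) p^i (1−p)^{6−i} with p = 0.85
C(6,4)·0.85^4·0.15^2 = 0.176177
C(6,5)·0.85^5·0.15^1 = 0.399335
C(6,6)·0.85^6·0.15^0 = 0.377150
Sum = 0.9527

0.9527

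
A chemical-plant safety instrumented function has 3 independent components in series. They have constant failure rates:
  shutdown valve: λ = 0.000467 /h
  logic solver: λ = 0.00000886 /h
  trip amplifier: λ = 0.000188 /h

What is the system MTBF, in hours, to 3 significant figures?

Series of exponential components: λ_sys = Σ λ_i
λ_sys = 0.000467 + 0.00000886 + 0.000188 = 6.6386e-04 /h
MTBF = 1 / λ_sys = 1510 h

1510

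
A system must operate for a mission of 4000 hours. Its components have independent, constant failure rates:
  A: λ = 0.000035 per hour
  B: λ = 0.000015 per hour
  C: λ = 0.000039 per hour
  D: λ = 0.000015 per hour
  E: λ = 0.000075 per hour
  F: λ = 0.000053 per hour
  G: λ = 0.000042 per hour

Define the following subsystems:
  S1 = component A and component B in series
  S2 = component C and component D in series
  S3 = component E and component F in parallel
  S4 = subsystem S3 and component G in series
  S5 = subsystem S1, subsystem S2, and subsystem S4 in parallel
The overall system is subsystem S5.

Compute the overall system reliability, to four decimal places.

R(A) = exp(−0.000035 × 4000) = 0.869358
R(B) = exp(−0.000015 × 4000) = 0.941765
R(C) = exp(−0.000039 × 4000) = 0.855559
R(D) = exp(−0.000015 × 4000) = 0.941765
R(E) = exp(−0.000075 × 4000) = 0.740818
R(F) = exp(−0.000053 × 4000) = 0.808965
R(G) = exp(−0.000042 × 4000) = 0.845354
Series (A and B): 0.869358 × 0.941765 = 0.818731
Series (C and D): 0.855559 × 0.941765 = 0.805736
Parallel (E and F): 1 − (1 − 0.740818)(1 − 0.808965) = 0.950487
Series ([0.950487] and G): 0.950487 × 0.845354 = 0.803498
Parallel ([0.818731], [0.805736], and [0.803498]): 1 − (1 − 0.818731)(1 − 0.805736)(1 − 0.803498) = 0.9931

0.9931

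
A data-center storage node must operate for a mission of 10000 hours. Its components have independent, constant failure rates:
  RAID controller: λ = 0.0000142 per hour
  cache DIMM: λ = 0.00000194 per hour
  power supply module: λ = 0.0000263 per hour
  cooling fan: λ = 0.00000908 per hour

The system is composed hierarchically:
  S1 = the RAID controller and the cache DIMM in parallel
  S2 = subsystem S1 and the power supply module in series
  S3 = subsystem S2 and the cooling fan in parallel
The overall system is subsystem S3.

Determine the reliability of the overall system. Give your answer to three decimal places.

0.980

R(RAID controller) = exp(−0.0000142 × 10000) = 0.86762
R(cache DIMM) = exp(−0.00000194 × 10000) = 0.98079
R(power supply module) = exp(−0.0000263 × 10000) = 0.76874
R(cooling fan) = exp(−0.00000908 × 10000) = 0.91320
Parallel (RAID controller and cache DIMM): 1 − (1 − 0.86762)(1 − 0.98079) = 0.99746
Series ([0.99746] and power supply module): 0.99746 × 0.76874 = 0.76679
Parallel ([0.76679] and cooling fan): 1 − (1 − 0.76679)(1 − 0.91320) = 0.980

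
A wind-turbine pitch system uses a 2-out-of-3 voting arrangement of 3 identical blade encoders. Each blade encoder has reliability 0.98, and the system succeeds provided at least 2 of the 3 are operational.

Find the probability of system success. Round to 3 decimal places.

R = Σ_{i=2}^{3} C(3,i) p^i (1−p)^{3−i} with p = 0.98
C(3,2)·0.98^2·0.02^1 = 0.05762
C(3,3)·0.98^3·0.02^0 = 0.94119
Sum = 0.999

0.999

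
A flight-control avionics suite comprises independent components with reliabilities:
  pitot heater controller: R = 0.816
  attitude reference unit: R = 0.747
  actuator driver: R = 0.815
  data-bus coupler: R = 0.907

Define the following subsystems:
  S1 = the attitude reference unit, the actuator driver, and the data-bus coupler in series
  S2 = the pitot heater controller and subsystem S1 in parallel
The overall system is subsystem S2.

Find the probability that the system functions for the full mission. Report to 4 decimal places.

Series (attitude reference unit, actuator driver, and data-bus coupler): 0.747000 × 0.815000 × 0.907000 = 0.552186
Parallel (pitot heater controller and [0.552186]): 1 − (1 − 0.816000)(1 − 0.552186) = 0.9176

0.9176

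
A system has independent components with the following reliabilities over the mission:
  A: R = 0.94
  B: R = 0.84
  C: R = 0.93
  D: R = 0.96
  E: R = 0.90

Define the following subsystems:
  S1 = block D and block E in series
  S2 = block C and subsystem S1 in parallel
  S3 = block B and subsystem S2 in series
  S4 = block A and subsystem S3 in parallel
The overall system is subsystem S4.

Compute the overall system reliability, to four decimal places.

Series (D and E): 0.960000 × 0.900000 = 0.864000
Parallel (C and [0.864000]): 1 − (1 − 0.930000)(1 − 0.864000) = 0.990480
Series (B and [0.990480]): 0.840000 × 0.990480 = 0.832003
Parallel (A and [0.832003]): 1 − (1 − 0.940000)(1 − 0.832003) = 0.9899

0.9899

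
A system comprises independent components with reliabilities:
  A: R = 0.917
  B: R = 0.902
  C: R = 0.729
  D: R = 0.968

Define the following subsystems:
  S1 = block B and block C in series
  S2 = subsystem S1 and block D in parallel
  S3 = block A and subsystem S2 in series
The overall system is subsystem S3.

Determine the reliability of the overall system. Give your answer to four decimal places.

0.9070

Series (B and C): 0.902000 × 0.729000 = 0.657558
Parallel ([0.657558] and D): 1 − (1 − 0.657558)(1 − 0.968000) = 0.989042
Series (A and [0.989042]): 0.917000 × 0.989042 = 0.9070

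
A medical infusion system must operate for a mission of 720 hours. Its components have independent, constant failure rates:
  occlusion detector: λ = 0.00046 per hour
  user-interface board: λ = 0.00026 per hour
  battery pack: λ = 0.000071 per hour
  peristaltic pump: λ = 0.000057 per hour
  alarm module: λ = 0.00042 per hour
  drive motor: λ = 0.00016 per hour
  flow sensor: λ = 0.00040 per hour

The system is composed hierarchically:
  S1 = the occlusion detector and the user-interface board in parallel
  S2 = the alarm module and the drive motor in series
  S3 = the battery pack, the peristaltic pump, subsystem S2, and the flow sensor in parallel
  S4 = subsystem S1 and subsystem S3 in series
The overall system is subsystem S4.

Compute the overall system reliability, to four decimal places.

0.9517

R(occlusion detector) = exp(−0.00046 × 720) = 0.718062
R(user-interface board) = exp(−0.00026 × 720) = 0.829278
R(battery pack) = exp(−0.000071 × 720) = 0.950165
R(peristaltic pump) = exp(−0.000057 × 720) = 0.959791
R(alarm module) = exp(−0.00042 × 720) = 0.739042
R(drive motor) = exp(−0.00016 × 720) = 0.891188
R(flow sensor) = exp(−0.00040 × 720) = 0.749762
Parallel (occlusion detector and user-interface board): 1 − (1 − 0.718062)(1 − 0.829278) = 0.951867
Series (alarm module and drive motor): 0.739042 × 0.891188 = 0.658625
Parallel (battery pack, peristaltic pump, [0.658625], and flow sensor): 1 − (1 − 0.950165)(1 − 0.959791)(1 − 0.658625)(1 − 0.749762) = 0.999829
Series ([0.951867] and [0.999829]): 0.951867 × 0.999829 = 0.9517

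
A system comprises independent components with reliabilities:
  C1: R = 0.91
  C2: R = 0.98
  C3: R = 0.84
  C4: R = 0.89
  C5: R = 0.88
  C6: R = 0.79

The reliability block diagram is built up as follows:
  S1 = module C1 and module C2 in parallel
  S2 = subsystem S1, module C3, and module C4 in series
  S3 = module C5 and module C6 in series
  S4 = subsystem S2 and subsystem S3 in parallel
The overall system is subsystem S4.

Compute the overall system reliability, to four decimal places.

0.9227

Parallel (C1 and C2): 1 − (1 − 0.910000)(1 − 0.980000) = 0.998200
Series ([0.998200], C3, and C4): 0.998200 × 0.840000 × 0.890000 = 0.746254
Series (C5 and C6): 0.880000 × 0.790000 = 0.695200
Parallel ([0.746254] and [0.695200]): 1 − (1 − 0.746254)(1 − 0.695200) = 0.9227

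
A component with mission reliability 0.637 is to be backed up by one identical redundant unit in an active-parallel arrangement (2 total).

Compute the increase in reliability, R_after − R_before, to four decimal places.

R_before = 0.637
R_after = 1 − (1 − 0.637)^2 = 0.8682
ΔR = 0.8682 − 0.637 = 0.2312

0.2312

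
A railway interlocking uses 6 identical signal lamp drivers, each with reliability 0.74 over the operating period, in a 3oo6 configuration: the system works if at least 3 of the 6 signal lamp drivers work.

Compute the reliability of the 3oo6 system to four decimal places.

0.9569

R = Σ_{i=3}^{6} C(6,i) p^i (1−p)^{6−i} with p = 0.74
C(6,3)·0.74^3·0.26^3 = 0.142444
C(6,4)·0.74^4·0.26^2 = 0.304064
C(6,5)·0.74^5·0.26^1 = 0.346165
C(6,6)·0.74^6·0.26^0 = 0.164206
Sum = 0.9569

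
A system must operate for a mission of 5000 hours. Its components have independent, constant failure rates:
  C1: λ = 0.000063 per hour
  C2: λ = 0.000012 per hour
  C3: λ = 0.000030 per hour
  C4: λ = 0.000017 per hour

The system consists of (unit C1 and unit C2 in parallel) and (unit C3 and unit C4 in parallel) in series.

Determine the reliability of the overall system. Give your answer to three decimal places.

0.973

R(C1) = exp(−0.000063 × 5000) = 0.72979
R(C2) = exp(−0.000012 × 5000) = 0.94176
R(C3) = exp(−0.000030 × 5000) = 0.86071
R(C4) = exp(−0.000017 × 5000) = 0.91851
Parallel (C1 and C2): 1 − (1 − 0.72979)(1 − 0.94176) = 0.98426
Parallel (C3 and C4): 1 − (1 − 0.86071)(1 − 0.91851) = 0.98865
Series ([0.98426] and [0.98865]): 0.98426 × 0.98865 = 0.973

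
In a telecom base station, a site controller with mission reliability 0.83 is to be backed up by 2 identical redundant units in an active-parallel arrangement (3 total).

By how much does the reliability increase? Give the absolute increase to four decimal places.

0.1651

R_before = 0.83
R_after = 1 − (1 − 0.83)^3 = 0.9951
ΔR = 0.9951 − 0.83 = 0.1651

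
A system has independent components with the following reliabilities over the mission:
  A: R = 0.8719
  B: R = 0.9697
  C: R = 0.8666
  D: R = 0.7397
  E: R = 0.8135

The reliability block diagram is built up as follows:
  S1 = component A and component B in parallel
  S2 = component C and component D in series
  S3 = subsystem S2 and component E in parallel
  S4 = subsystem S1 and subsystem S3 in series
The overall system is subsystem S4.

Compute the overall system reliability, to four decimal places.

Parallel (A and B): 1 − (1 − 0.871900)(1 − 0.969700) = 0.996119
Series (C and D): 0.866600 × 0.739700 = 0.641024
Parallel ([0.641024] and E): 1 − (1 − 0.641024)(1 − 0.813500) = 0.933051
Series ([0.996119] and [0.933051]): 0.996119 × 0.933051 = 0.9294

0.9294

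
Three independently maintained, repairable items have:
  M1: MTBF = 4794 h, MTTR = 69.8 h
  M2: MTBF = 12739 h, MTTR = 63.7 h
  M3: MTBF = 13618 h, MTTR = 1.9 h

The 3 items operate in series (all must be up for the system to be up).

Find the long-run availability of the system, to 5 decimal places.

0.98061

A(M1) = MTBF/(MTBF+MTTR) = 4794/(4794+69.8) = 0.985649
A(M2) = MTBF/(MTBF+MTTR) = 12739/(12739+63.7) = 0.995024
A(M3) = MTBF/(MTBF+MTTR) = 13618/(13618+1.9) = 0.999860
Series availability: 0.985649 × 0.995024 × 0.999860 = 0.98061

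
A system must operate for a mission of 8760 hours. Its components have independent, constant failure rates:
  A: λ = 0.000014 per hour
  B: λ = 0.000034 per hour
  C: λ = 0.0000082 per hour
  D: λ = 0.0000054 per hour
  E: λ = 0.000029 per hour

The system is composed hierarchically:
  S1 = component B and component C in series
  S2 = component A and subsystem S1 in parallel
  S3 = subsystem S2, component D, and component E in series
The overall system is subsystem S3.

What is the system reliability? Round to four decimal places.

0.7134

R(A) = exp(−0.000014 × 8760) = 0.884582
R(B) = exp(−0.000034 × 8760) = 0.742420
R(C) = exp(−0.0000082 × 8760) = 0.930687
R(D) = exp(−0.0000054 × 8760) = 0.953797
R(E) = exp(−0.000029 × 8760) = 0.775661
Series (B and C): 0.742420 × 0.930687 = 0.690961
Parallel (A and [0.690961]): 1 − (1 − 0.884582)(1 − 0.690961) = 0.964331
Series ([0.964331], D, and E): 0.964331 × 0.953797 × 0.775661 = 0.7134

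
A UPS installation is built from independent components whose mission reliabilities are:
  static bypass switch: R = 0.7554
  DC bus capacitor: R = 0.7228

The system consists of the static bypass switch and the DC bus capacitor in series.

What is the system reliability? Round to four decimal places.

0.5460

Series (static bypass switch and DC bus capacitor): 0.755400 × 0.722800 = 0.5460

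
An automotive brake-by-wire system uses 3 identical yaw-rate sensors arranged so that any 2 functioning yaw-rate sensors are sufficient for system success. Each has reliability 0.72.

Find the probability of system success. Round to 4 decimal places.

R = Σ_{i=2}^{3} C(3,i) p^i (1−p)^{3−i} with p = 0.72
C(3,2)·0.72^2·0.28^1 = 0.435456
C(3,3)·0.72^3·0.28^0 = 0.373248
Sum = 0.8087

0.8087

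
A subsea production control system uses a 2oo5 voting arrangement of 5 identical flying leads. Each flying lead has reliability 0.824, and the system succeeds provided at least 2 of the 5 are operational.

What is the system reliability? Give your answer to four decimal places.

0.9959

R = Σ_{i=2}^{5} C(5,i) p^i (1−p)^{5−i} with p = 0.824
C(5,2)·0.824^2·0.176^3 = 0.037016
C(5,3)·0.824^3·0.176^2 = 0.173303
C(5,4)·0.824^4·0.176^1 = 0.405687
C(5,5)·0.824^5·0.176^0 = 0.379871
Sum = 0.9959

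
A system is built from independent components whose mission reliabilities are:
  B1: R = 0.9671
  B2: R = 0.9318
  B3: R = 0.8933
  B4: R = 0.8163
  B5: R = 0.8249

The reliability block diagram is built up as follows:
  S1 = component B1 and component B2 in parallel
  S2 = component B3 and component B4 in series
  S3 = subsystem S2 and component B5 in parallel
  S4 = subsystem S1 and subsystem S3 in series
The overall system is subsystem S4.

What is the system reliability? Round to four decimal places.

0.9504

Parallel (B1 and B2): 1 − (1 − 0.967100)(1 − 0.931800) = 0.997756
Series (B3 and B4): 0.893300 × 0.816300 = 0.729201
Parallel ([0.729201] and B5): 1 − (1 − 0.729201)(1 − 0.824900) = 0.952583
Series ([0.997756] and [0.952583]): 0.997756 × 0.952583 = 0.9504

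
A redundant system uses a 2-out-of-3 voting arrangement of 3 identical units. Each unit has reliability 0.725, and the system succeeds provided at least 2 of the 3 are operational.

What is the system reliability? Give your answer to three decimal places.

R = Σ_{i=2}^{3} C(3,i) p^i (1−p)^{3−i} with p = 0.725
C(3,2)·0.725^2·0.275^1 = 0.43364
C(3,3)·0.725^3·0.275^0 = 0.38108
Sum = 0.815

0.815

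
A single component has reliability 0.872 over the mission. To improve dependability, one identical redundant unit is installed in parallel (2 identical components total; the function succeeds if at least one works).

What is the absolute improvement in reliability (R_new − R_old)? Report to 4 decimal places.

R_before = 0.872
R_after = 1 − (1 − 0.872)^2 = 0.9836
ΔR = 0.9836 − 0.872 = 0.1116

0.1116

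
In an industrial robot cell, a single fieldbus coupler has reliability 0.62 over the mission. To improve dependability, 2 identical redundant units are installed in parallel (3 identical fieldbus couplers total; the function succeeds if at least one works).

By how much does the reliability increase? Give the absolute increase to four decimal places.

0.3251

R_before = 0.62
R_after = 1 − (1 − 0.62)^3 = 0.9451
ΔR = 0.9451 − 0.62 = 0.3251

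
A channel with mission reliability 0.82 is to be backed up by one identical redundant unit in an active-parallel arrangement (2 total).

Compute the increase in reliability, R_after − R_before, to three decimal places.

0.148

R_before = 0.82
R_after = 1 − (1 − 0.82)^2 = 0.968
ΔR = 0.968 − 0.82 = 0.148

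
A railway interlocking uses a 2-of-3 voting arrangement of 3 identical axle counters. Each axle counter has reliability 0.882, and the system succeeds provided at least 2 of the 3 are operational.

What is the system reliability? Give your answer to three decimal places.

0.962

R = Σ_{i=2}^{3} C(3,i) p^i (1−p)^{3−i} with p = 0.882
C(3,2)·0.882^2·0.118^1 = 0.27539
C(3,3)·0.882^3·0.118^0 = 0.68613
Sum = 0.962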